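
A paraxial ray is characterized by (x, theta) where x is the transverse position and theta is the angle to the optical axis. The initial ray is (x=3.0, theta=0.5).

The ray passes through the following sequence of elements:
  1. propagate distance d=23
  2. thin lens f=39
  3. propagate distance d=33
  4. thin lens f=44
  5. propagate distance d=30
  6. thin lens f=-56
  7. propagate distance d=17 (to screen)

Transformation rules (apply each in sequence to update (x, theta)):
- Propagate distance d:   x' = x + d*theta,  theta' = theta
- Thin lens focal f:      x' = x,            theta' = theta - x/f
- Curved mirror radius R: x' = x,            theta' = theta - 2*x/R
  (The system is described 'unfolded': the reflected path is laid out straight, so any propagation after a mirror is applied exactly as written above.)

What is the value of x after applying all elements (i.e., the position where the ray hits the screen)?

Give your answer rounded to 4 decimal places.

Initial: x=3.0000 theta=0.5000
After 1 (propagate distance d=23): x=14.5000 theta=0.5000
After 2 (thin lens f=39): x=14.5000 theta=5/39 (≈0.1282)
After 3 (propagate distance d=33): x=487/26 (≈18.7308) theta=5/39 (≈0.1282)
After 4 (thin lens f=44): x=487/26 (≈18.7308) theta=-1021/3432 (≈-0.2975)
After 5 (propagate distance d=30): x=5609/572 (≈9.8059) theta=-1021/3432 (≈-0.2975)
After 6 (thin lens f=-56): x=5609/572 (≈9.8059) theta=-11761/96096 (≈-0.1224)
After 7 (propagate distance d=17 (to screen)): x=742375/96096 (≈7.7253) theta=-11761/96096 (≈-0.1224)
Rounded to 4 decimal places: x = 7.7253

Answer: 7.7253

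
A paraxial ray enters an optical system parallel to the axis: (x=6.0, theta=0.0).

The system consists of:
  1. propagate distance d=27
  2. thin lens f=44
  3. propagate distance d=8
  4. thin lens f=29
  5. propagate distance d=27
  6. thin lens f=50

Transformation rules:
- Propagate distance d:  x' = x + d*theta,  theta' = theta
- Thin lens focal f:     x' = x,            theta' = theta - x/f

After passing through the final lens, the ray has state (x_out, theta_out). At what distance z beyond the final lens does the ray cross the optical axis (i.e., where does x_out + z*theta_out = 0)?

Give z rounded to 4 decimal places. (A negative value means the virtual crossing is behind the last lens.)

Initial: x=6.0000 theta=0.0000
After 1 (propagate distance d=27): x=6.0000 theta=0.0000
After 2 (thin lens f=44): x=6.0000 theta=-3/22 (≈-0.1364)
After 3 (propagate distance d=8): x=54/11 (≈4.9091) theta=-3/22 (≈-0.1364)
After 4 (thin lens f=29): x=54/11 (≈4.9091) theta=-195/638 (≈-0.3056)
After 5 (propagate distance d=27): x=-2133/638 (≈-3.3433) theta=-195/638 (≈-0.3056)
After 6 (thin lens f=50): x=-2133/638 (≈-3.3433) theta=-7617/31900 (≈-0.2388)
z_focus = -x_out/theta_out = -(-2133/638)/(-7617/31900) = -35550/2539 ≈ -14.0016
Rounded to 4 decimal places: z = -14.0016

Answer: -14.0016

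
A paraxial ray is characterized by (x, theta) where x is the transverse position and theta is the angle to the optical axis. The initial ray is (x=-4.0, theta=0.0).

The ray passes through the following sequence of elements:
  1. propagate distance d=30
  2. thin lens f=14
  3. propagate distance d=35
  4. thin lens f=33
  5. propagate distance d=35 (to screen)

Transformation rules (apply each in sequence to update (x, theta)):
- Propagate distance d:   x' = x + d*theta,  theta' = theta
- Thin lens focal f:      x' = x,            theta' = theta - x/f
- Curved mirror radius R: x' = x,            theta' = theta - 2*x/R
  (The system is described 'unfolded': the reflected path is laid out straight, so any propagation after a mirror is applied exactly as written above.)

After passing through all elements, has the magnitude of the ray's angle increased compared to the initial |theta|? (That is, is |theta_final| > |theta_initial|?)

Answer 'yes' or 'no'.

Answer: yes

Derivation:
Initial: x=-4.0000 theta=0.0000
After 1 (propagate distance d=30): x=-4.0000 theta=0.0000
After 2 (thin lens f=14): x=-4.0000 theta=2/7 (≈0.2857)
After 3 (propagate distance d=35): x=6.0000 theta=2/7 (≈0.2857)
After 4 (thin lens f=33): x=6.0000 theta=8/77 (≈0.1039)
After 5 (propagate distance d=35 (to screen)): x=106/11 (≈9.6364) theta=8/77 (≈0.1039)
|theta_initial|=0.0000 |theta_final|=8/77 (≈0.1039) -> increased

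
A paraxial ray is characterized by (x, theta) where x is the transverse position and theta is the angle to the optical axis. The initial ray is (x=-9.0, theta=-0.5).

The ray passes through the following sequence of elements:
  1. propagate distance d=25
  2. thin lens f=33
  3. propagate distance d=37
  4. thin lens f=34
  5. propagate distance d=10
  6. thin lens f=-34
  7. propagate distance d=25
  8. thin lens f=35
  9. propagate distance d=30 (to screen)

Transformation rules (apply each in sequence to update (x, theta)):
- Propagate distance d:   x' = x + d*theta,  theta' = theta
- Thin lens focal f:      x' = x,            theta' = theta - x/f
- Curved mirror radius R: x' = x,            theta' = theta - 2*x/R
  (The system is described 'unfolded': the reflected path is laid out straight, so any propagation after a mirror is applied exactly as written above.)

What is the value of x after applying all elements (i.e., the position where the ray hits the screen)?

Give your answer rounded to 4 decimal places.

Answer: 9.8121

Derivation:
Initial: x=-9.0000 theta=-0.5000
After 1 (propagate distance d=25): x=-21.5000 theta=-0.5000
After 2 (thin lens f=33): x=-21.5000 theta=5/33 (≈0.1515)
After 3 (propagate distance d=37): x=-1049/66 (≈-15.8939) theta=5/33 (≈0.1515)
After 4 (thin lens f=34): x=-1049/66 (≈-15.8939) theta=463/748 (≈0.6190)
After 5 (propagate distance d=10): x=-5444/561 (≈-9.7041) theta=463/748 (≈0.6190)
After 6 (thin lens f=-34): x=-5444/561 (≈-9.7041) theta=12725/38148 (≈0.3336)
After 7 (propagate distance d=25): x=-52067/38148 (≈-1.3649) theta=12725/38148 (≈0.3336)
After 8 (thin lens f=35): x=-52067/38148 (≈-1.3649) theta=7537/20230 (≈0.3726)
After 9 (propagate distance d=30 (to screen)): x=2620183/267036 (≈9.8121) theta=7537/20230 (≈0.3726)
Rounded to 4 decimal places: x = 9.8121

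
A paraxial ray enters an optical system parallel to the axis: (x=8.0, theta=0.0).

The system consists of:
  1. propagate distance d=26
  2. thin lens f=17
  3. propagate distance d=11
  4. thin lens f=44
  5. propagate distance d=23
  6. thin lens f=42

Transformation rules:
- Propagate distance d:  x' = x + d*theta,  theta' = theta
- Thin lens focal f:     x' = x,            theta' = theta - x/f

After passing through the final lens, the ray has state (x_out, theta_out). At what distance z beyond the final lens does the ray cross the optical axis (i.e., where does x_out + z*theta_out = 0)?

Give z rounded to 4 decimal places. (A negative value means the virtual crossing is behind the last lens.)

Answer: -30.6524

Derivation:
Initial: x=8.0000 theta=0.0000
After 1 (propagate distance d=26): x=8.0000 theta=0.0000
After 2 (thin lens f=17): x=8.0000 theta=-8/17 (≈-0.4706)
After 3 (propagate distance d=11): x=48/17 (≈2.8235) theta=-8/17 (≈-0.4706)
After 4 (thin lens f=44): x=48/17 (≈2.8235) theta=-100/187 (≈-0.5348)
After 5 (propagate distance d=23): x=-1772/187 (≈-9.4759) theta=-100/187 (≈-0.5348)
After 6 (thin lens f=42): x=-1772/187 (≈-9.4759) theta=-1214/3927 (≈-0.3091)
z_focus = -x_out/theta_out = -(-1772/187)/(-1214/3927) = -18606/607 ≈ -30.6524
Rounded to 4 decimal places: z = -30.6524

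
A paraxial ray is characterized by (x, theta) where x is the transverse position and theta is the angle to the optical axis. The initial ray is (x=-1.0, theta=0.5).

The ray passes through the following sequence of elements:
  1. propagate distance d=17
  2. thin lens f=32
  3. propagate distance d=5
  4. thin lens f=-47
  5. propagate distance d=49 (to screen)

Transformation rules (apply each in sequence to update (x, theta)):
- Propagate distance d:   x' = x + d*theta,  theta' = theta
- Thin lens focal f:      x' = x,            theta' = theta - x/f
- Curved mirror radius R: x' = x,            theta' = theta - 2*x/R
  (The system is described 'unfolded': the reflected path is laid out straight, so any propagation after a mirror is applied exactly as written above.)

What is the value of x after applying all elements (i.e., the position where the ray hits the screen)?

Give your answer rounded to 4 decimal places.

Initial: x=-1.0000 theta=0.5000
After 1 (propagate distance d=17): x=7.5000 theta=0.5000
After 2 (thin lens f=32): x=7.5000 theta=17/64 (≈0.2656)
After 3 (propagate distance d=5): x=565/64 (≈8.8281) theta=17/64 (≈0.2656)
After 4 (thin lens f=-47): x=565/64 (≈8.8281) theta=341/752 (≈0.4535)
After 5 (propagate distance d=49 (to screen)): x=93391/3008 (≈31.0475) theta=341/752 (≈0.4535)
Rounded to 4 decimal places: x = 31.0475

Answer: 31.0475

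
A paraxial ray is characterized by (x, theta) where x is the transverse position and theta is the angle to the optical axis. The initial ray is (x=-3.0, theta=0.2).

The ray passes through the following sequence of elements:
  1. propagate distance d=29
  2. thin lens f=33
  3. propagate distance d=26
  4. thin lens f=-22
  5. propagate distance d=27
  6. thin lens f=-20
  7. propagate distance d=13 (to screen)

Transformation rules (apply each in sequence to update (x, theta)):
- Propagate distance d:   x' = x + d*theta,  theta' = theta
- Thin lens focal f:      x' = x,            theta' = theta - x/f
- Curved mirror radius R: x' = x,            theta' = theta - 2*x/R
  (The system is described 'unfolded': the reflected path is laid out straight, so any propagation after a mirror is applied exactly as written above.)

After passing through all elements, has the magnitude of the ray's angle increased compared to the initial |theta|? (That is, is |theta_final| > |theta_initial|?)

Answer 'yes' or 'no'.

Initial: x=-3.0000 theta=0.2000
After 1 (propagate distance d=29): x=2.8000 theta=0.2000
After 2 (thin lens f=33): x=2.8000 theta=19/165 (≈0.1152)
After 3 (propagate distance d=26): x=956/165 (≈5.7939) theta=19/165 (≈0.1152)
After 4 (thin lens f=-22): x=956/165 (≈5.7939) theta=229/605 (≈0.3785)
After 5 (propagate distance d=27): x=5813/363 (≈16.0138) theta=229/605 (≈0.3785)
After 6 (thin lens f=-20): x=5813/363 (≈16.0138) theta=8561/7260 (≈1.1792)
After 7 (propagate distance d=13 (to screen)): x=75851/2420 (≈31.3434) theta=8561/7260 (≈1.1792)
|theta_initial|=0.2000 |theta_final|=8561/7260 (≈1.1792) -> increased

Answer: yes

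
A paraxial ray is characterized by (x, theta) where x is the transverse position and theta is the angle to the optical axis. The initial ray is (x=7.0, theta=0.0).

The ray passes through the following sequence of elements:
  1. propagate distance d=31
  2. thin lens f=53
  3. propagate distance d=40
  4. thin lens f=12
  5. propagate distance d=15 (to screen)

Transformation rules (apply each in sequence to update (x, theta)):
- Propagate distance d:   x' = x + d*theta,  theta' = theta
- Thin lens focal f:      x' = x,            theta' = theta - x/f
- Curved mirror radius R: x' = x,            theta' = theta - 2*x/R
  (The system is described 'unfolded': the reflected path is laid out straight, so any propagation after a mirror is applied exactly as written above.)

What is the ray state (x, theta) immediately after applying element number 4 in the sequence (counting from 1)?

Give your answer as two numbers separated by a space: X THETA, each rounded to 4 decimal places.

Answer: 1.7170 -0.2752

Derivation:
Initial: x=7.0000 theta=0.0000
After 1 (propagate distance d=31): x=7.0000 theta=0.0000
After 2 (thin lens f=53): x=7.0000 theta=-7/53 (≈-0.1321)
After 3 (propagate distance d=40): x=91/53 (≈1.7170) theta=-7/53 (≈-0.1321)
After 4 (thin lens f=12): x=91/53 (≈1.7170) theta=-175/636 (≈-0.2752)
Rounded to 4 decimal places: x = 1.7170, theta = -0.2752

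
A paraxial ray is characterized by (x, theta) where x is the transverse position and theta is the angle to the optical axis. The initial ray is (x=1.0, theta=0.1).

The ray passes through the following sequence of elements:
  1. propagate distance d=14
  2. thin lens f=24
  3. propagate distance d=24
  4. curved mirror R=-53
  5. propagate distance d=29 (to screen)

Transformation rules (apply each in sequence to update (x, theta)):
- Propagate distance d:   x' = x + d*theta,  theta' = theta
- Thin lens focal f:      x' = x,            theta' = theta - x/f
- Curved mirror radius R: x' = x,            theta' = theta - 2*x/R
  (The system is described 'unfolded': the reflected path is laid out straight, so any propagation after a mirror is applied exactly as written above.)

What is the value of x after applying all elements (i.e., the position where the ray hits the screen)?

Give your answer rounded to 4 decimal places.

Initial: x=1.0000 theta=0.1000
After 1 (propagate distance d=14): x=2.4000 theta=0.1000
After 2 (thin lens f=24): x=2.4000 theta=0.0000
After 3 (propagate distance d=24): x=2.4000 theta=0.0000
After 4 (curved mirror R=-53): x=2.4000 theta=24/265 (≈0.0906)
After 5 (propagate distance d=29 (to screen)): x=1332/265 (≈5.0264) theta=24/265 (≈0.0906)
Rounded to 4 decimal places: x = 5.0264

Answer: 5.0264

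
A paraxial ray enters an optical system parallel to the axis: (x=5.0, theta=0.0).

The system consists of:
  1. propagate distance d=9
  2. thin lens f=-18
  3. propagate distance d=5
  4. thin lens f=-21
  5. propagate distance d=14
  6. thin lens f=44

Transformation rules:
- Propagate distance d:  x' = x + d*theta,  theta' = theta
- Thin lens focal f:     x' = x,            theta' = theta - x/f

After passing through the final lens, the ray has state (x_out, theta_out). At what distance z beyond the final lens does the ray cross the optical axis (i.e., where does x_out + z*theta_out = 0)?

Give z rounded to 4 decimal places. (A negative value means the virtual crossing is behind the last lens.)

Answer: -57.7730

Derivation:
Initial: x=5.0000 theta=0.0000
After 1 (propagate distance d=9): x=5.0000 theta=0.0000
After 2 (thin lens f=-18): x=5.0000 theta=5/18 (≈0.2778)
After 3 (propagate distance d=5): x=115/18 (≈6.3889) theta=5/18 (≈0.2778)
After 4 (thin lens f=-21): x=115/18 (≈6.3889) theta=110/189 (≈0.5820)
After 5 (propagate distance d=14): x=785/54 (≈14.5370) theta=110/189 (≈0.5820)
After 6 (thin lens f=44): x=785/54 (≈14.5370) theta=155/616 (≈0.2516)
z_focus = -x_out/theta_out = -(785/54)/(155/616) = -48356/837 ≈ -57.7730
Rounded to 4 decimal places: z = -57.7730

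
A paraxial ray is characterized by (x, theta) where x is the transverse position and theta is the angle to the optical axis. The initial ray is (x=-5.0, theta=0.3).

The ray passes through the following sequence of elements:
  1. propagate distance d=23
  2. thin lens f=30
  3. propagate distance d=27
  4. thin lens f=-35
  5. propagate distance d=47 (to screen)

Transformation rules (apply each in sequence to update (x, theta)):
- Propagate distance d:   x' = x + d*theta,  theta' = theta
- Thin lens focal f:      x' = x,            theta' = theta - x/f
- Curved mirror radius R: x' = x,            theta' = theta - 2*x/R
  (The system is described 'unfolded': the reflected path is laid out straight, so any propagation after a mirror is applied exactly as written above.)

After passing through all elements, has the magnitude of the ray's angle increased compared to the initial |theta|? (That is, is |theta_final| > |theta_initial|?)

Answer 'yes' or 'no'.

Initial: x=-5.0000 theta=0.3000
After 1 (propagate distance d=23): x=1.9000 theta=0.3000
After 2 (thin lens f=30): x=1.9000 theta=71/300 (≈0.2367)
After 3 (propagate distance d=27): x=8.2900 theta=71/300 (≈0.2367)
After 4 (thin lens f=-35): x=8.2900 theta=1243/2625 (≈0.4735)
After 5 (propagate distance d=47 (to screen)): x=320729/10500 (≈30.5456) theta=1243/2625 (≈0.4735)
|theta_initial|=0.3000 |theta_final|=1243/2625 (≈0.4735) -> increased

Answer: yes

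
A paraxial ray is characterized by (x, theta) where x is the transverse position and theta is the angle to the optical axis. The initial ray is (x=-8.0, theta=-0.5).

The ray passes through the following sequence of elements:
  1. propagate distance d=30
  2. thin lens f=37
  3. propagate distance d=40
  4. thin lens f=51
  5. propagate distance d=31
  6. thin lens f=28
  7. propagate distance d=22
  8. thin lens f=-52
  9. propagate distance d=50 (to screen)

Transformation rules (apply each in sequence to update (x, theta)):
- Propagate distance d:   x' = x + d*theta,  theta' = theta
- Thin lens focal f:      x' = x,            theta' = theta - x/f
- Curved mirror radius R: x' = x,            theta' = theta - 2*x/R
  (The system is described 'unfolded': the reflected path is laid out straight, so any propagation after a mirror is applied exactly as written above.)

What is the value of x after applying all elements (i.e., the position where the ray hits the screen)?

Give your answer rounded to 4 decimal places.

Initial: x=-8.0000 theta=-0.5000
After 1 (propagate distance d=30): x=-23.0000 theta=-0.5000
After 2 (thin lens f=37): x=-23.0000 theta=9/74 (≈0.1216)
After 3 (propagate distance d=40): x=-671/37 (≈-18.1351) theta=9/74 (≈0.1216)
After 4 (thin lens f=51): x=-671/37 (≈-18.1351) theta=1801/3774 (≈0.4772)
After 5 (propagate distance d=31): x=-12611/3774 (≈-3.3415) theta=1801/3774 (≈0.4772)
After 6 (thin lens f=28): x=-12611/3774 (≈-3.3415) theta=21013/35224 (≈0.5966)
After 7 (propagate distance d=22): x=516875/52836 (≈9.7826) theta=21013/35224 (≈0.5966)
After 8 (thin lens f=-52): x=516875/52836 (≈9.7826) theta=126817/161616 (≈0.7847)
After 9 (propagate distance d=50 (to screen)): x=3206475/65416 (≈49.0167) theta=126817/161616 (≈0.7847)
Rounded to 4 decimal places: x = 49.0167

Answer: 49.0167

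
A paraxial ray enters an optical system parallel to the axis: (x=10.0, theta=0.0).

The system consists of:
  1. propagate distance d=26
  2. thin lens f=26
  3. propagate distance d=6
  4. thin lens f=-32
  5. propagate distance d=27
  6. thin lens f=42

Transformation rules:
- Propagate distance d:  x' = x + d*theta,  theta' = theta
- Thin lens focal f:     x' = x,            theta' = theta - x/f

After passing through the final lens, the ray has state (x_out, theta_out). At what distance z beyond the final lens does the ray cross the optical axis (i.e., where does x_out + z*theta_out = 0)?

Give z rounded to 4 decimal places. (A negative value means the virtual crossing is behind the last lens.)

Answer: 16.1854

Derivation:
Initial: x=10.0000 theta=0.0000
After 1 (propagate distance d=26): x=10.0000 theta=0.0000
After 2 (thin lens f=26): x=10.0000 theta=-5/13 (≈-0.3846)
After 3 (propagate distance d=6): x=100/13 (≈7.6923) theta=-5/13 (≈-0.3846)
After 4 (thin lens f=-32): x=100/13 (≈7.6923) theta=-15/104 (≈-0.1442)
After 5 (propagate distance d=27): x=395/104 (≈3.7981) theta=-15/104 (≈-0.1442)
After 6 (thin lens f=42): x=395/104 (≈3.7981) theta=-1025/4368 (≈-0.2347)
z_focus = -x_out/theta_out = -(395/104)/(-1025/4368) = 3318/205 ≈ 16.1854
Rounded to 4 decimal places: z = 16.1854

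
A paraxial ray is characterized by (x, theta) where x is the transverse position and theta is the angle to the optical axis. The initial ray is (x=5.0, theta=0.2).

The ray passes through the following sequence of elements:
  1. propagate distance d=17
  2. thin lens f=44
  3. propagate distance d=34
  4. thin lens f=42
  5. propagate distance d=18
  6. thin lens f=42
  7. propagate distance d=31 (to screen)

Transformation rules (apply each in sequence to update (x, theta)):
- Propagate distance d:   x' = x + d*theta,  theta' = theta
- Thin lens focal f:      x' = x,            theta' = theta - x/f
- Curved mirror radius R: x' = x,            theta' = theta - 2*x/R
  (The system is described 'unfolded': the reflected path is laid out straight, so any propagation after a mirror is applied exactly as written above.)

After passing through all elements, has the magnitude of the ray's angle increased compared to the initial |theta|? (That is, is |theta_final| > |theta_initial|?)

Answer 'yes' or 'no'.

Answer: yes

Derivation:
Initial: x=5.0000 theta=0.2000
After 1 (propagate distance d=17): x=8.4000 theta=0.2000
After 2 (thin lens f=44): x=8.4000 theta=1/110 (≈0.0091)
After 3 (propagate distance d=34): x=479/55 (≈8.7091) theta=1/110 (≈0.0091)
After 4 (thin lens f=42): x=479/55 (≈8.7091) theta=-229/1155 (≈-0.1983)
After 5 (propagate distance d=18): x=1979/385 (≈5.1403) theta=-229/1155 (≈-0.1983)
After 6 (thin lens f=42): x=1979/385 (≈5.1403) theta=-1037/3234 (≈-0.3207)
After 7 (propagate distance d=31 (to screen)): x=-77617/16170 (≈-4.8001) theta=-1037/3234 (≈-0.3207)
|theta_initial|=0.2000 |theta_final|=1037/3234 (≈0.3207) -> increased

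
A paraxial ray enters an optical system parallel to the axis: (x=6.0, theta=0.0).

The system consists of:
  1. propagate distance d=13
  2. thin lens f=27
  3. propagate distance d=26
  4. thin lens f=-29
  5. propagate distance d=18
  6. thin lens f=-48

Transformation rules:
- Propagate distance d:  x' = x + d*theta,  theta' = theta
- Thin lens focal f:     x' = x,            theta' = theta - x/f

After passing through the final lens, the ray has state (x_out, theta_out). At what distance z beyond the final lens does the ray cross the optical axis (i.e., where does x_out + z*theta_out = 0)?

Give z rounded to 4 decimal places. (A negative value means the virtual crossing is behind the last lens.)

Answer: -12.5344

Derivation:
Initial: x=6.0000 theta=0.0000
After 1 (propagate distance d=13): x=6.0000 theta=0.0000
After 2 (thin lens f=27): x=6.0000 theta=-2/9 (≈-0.2222)
After 3 (propagate distance d=26): x=2/9 (≈0.2222) theta=-2/9 (≈-0.2222)
After 4 (thin lens f=-29): x=2/9 (≈0.2222) theta=-56/261 (≈-0.2146)
After 5 (propagate distance d=18): x=-950/261 (≈-3.6398) theta=-56/261 (≈-0.2146)
After 6 (thin lens f=-48): x=-950/261 (≈-3.6398) theta=-1819/6264 (≈-0.2904)
z_focus = -x_out/theta_out = -(-950/261)/(-1819/6264) = -22800/1819 ≈ -12.5344
Rounded to 4 decimal places: z = -12.5344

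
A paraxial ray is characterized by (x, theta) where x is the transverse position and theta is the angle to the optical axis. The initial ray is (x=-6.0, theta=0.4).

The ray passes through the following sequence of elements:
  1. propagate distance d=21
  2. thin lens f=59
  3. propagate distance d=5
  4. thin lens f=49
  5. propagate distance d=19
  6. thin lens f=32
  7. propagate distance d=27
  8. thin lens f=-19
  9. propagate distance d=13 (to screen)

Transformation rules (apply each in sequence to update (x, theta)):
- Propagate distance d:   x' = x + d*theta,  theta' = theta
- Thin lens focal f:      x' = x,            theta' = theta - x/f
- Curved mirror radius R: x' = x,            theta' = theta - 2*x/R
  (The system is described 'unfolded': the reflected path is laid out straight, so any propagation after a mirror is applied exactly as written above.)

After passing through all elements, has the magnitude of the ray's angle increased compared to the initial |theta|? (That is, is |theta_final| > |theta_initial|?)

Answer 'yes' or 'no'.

Answer: yes

Derivation:
Initial: x=-6.0000 theta=0.4000
After 1 (propagate distance d=21): x=2.4000 theta=0.4000
After 2 (thin lens f=59): x=2.4000 theta=106/295 (≈0.3593)
After 3 (propagate distance d=5): x=1238/295 (≈4.1966) theta=106/295 (≈0.3593)
After 4 (thin lens f=49): x=1238/295 (≈4.1966) theta=3956/14455 (≈0.2737)
After 5 (propagate distance d=19): x=135826/14455 (≈9.3965) theta=3956/14455 (≈0.2737)
After 6 (thin lens f=32): x=135826/14455 (≈9.3965) theta=-4617/231280 (≈-0.0200)
After 7 (propagate distance d=27): x=292651/33040 (≈8.8575) theta=-4617/231280 (≈-0.0200)
After 8 (thin lens f=-19): x=292651/33040 (≈8.8575) theta=980417/2197160 (≈0.4462)
After 9 (propagate distance d=13 (to screen)): x=12882685/878864 (≈14.6583) theta=980417/2197160 (≈0.4462)
|theta_initial|=0.4000 |theta_final|=980417/2197160 (≈0.4462) -> increased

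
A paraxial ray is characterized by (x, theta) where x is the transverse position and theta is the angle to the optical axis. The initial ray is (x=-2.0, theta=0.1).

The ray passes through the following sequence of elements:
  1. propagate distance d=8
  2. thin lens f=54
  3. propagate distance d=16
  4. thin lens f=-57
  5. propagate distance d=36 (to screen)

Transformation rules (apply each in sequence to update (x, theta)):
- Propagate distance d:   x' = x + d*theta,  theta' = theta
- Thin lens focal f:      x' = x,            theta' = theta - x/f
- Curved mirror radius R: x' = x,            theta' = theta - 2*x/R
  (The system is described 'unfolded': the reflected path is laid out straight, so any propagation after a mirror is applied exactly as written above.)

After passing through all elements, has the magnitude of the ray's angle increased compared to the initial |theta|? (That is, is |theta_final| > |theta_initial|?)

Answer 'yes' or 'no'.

Initial: x=-2.0000 theta=0.1000
After 1 (propagate distance d=8): x=-1.2000 theta=0.1000
After 2 (thin lens f=54): x=-1.2000 theta=11/90 (≈0.1222)
After 3 (propagate distance d=16): x=34/45 (≈0.7556) theta=11/90 (≈0.1222)
After 4 (thin lens f=-57): x=34/45 (≈0.7556) theta=139/1026 (≈0.1355)
After 5 (propagate distance d=36 (to screen)): x=4816/855 (≈5.6327) theta=139/1026 (≈0.1355)
|theta_initial|=0.1000 |theta_final|=139/1026 (≈0.1355) -> increased

Answer: yes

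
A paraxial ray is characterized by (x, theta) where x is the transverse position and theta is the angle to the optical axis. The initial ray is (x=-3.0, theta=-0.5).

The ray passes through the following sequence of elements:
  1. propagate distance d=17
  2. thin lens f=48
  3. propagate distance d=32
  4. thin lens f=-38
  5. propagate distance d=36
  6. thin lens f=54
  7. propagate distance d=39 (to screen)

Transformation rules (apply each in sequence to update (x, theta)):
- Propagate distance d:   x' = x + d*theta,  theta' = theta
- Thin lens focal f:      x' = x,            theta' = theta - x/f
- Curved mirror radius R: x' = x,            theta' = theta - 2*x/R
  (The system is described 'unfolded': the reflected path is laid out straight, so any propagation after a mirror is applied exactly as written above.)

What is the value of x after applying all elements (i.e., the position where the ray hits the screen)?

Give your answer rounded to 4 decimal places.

Answer: -43.8442

Derivation:
Initial: x=-3.0000 theta=-0.5000
After 1 (propagate distance d=17): x=-11.5000 theta=-0.5000
After 2 (thin lens f=48): x=-11.5000 theta=-25/96 (≈-0.2604)
After 3 (propagate distance d=32): x=-119/6 (≈-19.8333) theta=-25/96 (≈-0.2604)
After 4 (thin lens f=-38): x=-119/6 (≈-19.8333) theta=-1427/1824 (≈-0.7823)
After 5 (propagate distance d=36): x=-21887/456 (≈-47.9978) theta=-1427/1824 (≈-0.7823)
After 6 (thin lens f=54): x=-21887/456 (≈-47.9978) theta=5245/49248 (≈0.1065)
After 7 (propagate distance d=39 (to screen)): x=-719747/16416 (≈-43.8442) theta=5245/49248 (≈0.1065)
Rounded to 4 decimal places: x = -43.8442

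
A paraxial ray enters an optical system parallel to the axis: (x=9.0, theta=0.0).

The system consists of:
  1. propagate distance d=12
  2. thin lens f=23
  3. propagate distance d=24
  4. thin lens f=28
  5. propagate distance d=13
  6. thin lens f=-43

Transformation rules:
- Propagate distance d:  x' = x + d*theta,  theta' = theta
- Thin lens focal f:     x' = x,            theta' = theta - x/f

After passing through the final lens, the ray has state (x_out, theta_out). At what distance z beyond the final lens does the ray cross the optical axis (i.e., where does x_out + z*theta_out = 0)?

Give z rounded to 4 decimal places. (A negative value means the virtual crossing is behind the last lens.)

Initial: x=9.0000 theta=0.0000
After 1 (propagate distance d=12): x=9.0000 theta=0.0000
After 2 (thin lens f=23): x=9.0000 theta=-9/23 (≈-0.3913)
After 3 (propagate distance d=24): x=-9/23 (≈-0.3913) theta=-9/23 (≈-0.3913)
After 4 (thin lens f=28): x=-9/23 (≈-0.3913) theta=-243/644 (≈-0.3773)
After 5 (propagate distance d=13): x=-3411/644 (≈-5.2966) theta=-243/644 (≈-0.3773)
After 6 (thin lens f=-43): x=-3411/644 (≈-5.2966) theta=-495/989 (≈-0.5005)
z_focus = -x_out/theta_out = -(-3411/644)/(-495/989) = -16297/1540 ≈ -10.5825
Rounded to 4 decimal places: z = -10.5825

Answer: -10.5825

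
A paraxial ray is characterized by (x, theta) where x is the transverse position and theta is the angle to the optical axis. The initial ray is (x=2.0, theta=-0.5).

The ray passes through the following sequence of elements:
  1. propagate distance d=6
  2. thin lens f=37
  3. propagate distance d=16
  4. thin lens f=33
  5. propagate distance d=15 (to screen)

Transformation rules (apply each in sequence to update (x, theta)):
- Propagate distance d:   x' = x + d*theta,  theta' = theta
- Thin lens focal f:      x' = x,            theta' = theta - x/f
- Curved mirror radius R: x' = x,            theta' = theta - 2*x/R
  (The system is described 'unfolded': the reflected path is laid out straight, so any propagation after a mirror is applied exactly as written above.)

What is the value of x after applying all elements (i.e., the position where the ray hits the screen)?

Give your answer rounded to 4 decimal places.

Initial: x=2.0000 theta=-0.5000
After 1 (propagate distance d=6): x=-1.0000 theta=-0.5000
After 2 (thin lens f=37): x=-1.0000 theta=-35/74 (≈-0.4730)
After 3 (propagate distance d=16): x=-317/37 (≈-8.5676) theta=-35/74 (≈-0.4730)
After 4 (thin lens f=33): x=-317/37 (≈-8.5676) theta=-521/2442 (≈-0.2133)
After 5 (propagate distance d=15 (to screen)): x=-9579/814 (≈-11.7678) theta=-521/2442 (≈-0.2133)
Rounded to 4 decimal places: x = -11.7678

Answer: -11.7678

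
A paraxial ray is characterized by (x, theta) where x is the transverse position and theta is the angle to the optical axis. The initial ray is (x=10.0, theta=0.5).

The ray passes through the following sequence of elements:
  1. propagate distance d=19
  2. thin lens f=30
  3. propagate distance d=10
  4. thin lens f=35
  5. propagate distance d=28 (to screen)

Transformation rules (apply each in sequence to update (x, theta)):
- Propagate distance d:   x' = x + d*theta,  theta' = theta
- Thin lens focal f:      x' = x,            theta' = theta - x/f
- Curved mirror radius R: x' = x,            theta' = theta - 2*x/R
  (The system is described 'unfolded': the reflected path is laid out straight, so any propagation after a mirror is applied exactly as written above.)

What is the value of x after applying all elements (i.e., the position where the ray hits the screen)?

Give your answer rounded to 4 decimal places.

Initial: x=10.0000 theta=0.5000
After 1 (propagate distance d=19): x=19.5000 theta=0.5000
After 2 (thin lens f=30): x=19.5000 theta=-0.1500
After 3 (propagate distance d=10): x=18.0000 theta=-0.1500
After 4 (thin lens f=35): x=18.0000 theta=-93/140 (≈-0.6643)
After 5 (propagate distance d=28 (to screen)): x=-0.6000 theta=-93/140 (≈-0.6643)
Rounded to 4 decimal places: x = -0.6000

Answer: -0.6000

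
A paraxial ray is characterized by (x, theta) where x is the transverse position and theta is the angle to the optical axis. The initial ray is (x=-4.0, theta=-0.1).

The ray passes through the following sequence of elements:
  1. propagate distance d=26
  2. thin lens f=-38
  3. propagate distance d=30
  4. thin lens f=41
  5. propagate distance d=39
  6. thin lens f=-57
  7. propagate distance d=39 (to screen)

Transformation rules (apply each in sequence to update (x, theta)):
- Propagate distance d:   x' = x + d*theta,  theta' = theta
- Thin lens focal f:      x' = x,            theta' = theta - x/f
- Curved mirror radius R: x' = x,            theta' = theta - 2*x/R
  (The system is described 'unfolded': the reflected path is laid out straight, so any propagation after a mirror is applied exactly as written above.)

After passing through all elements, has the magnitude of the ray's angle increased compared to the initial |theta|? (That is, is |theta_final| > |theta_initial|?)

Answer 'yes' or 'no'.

Answer: yes

Derivation:
Initial: x=-4.0000 theta=-0.1000
After 1 (propagate distance d=26): x=-6.6000 theta=-0.1000
After 2 (thin lens f=-38): x=-6.6000 theta=-26/95 (≈-0.2737)
After 3 (propagate distance d=30): x=-1407/95 (≈-14.8105) theta=-26/95 (≈-0.2737)
After 4 (thin lens f=41): x=-1407/95 (≈-14.8105) theta=341/3895 (≈0.0875)
After 5 (propagate distance d=39): x=-44388/3895 (≈-11.3961) theta=341/3895 (≈0.0875)
After 6 (thin lens f=-57): x=-44388/3895 (≈-11.3961) theta=-8317/74005 (≈-0.1124)
After 7 (propagate distance d=39 (to screen)): x=-233547/14801 (≈-15.7791) theta=-8317/74005 (≈-0.1124)
|theta_initial|=0.1000 |theta_final|=8317/74005 (≈0.1124) -> increased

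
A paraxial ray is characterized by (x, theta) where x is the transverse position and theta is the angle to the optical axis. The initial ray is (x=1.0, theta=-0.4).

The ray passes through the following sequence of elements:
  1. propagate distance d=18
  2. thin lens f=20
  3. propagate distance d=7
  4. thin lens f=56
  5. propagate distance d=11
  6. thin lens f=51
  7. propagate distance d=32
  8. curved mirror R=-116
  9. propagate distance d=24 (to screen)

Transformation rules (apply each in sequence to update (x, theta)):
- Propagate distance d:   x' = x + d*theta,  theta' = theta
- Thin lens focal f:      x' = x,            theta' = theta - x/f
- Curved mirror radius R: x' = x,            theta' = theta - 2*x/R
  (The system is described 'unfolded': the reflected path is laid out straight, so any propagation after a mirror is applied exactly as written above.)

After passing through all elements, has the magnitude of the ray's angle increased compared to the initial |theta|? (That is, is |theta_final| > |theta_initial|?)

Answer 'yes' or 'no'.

Initial: x=1.0000 theta=-0.4000
After 1 (propagate distance d=18): x=-6.2000 theta=-0.4000
After 2 (thin lens f=20): x=-6.2000 theta=-0.0900
After 3 (propagate distance d=7): x=-6.8300 theta=-0.0900
After 4 (thin lens f=56): x=-6.8300 theta=179/5600 (≈0.0320)
After 5 (propagate distance d=11): x=-36279/5600 (≈-6.4784) theta=179/5600 (≈0.0320)
After 6 (thin lens f=51): x=-36279/5600 (≈-6.4784) theta=473/2975 (≈0.1590)
After 7 (propagate distance d=32): x=-18913/13600 (≈-1.3907) theta=473/2975 (≈0.1590)
After 8 (curved mirror R=-116): x=-18913/13600 (≈-1.3907) theta=745497/5521600 (≈0.1350)
After 9 (propagate distance d=24 (to screen)): x=204265/110432 (≈1.8497) theta=745497/5521600 (≈0.1350)
|theta_initial|=0.4000 |theta_final|=745497/5521600 (≈0.1350) -> not increased

Answer: no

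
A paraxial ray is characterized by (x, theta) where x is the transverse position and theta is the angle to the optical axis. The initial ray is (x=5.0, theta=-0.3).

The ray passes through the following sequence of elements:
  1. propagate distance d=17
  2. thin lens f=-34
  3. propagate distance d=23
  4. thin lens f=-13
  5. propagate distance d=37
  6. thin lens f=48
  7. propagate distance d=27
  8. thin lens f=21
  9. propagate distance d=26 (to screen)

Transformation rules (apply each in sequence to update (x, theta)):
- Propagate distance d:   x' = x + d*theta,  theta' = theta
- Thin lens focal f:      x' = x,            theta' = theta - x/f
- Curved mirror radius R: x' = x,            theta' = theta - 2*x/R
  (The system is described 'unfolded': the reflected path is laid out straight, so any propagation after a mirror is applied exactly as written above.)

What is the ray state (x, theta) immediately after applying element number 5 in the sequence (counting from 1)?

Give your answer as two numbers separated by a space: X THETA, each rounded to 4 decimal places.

Answer: -38.3921 -0.8466

Derivation:
Initial: x=5.0000 theta=-0.3000
After 1 (propagate distance d=17): x=-0.1000 theta=-0.3000
After 2 (thin lens f=-34): x=-0.1000 theta=-103/340 (≈-0.3029)
After 3 (propagate distance d=23): x=-2403/340 (≈-7.0676) theta=-103/340 (≈-0.3029)
After 4 (thin lens f=-13): x=-2403/340 (≈-7.0676) theta=-1871/2210 (≈-0.8466)
After 5 (propagate distance d=37): x=-169693/4420 (≈-38.3921) theta=-1871/2210 (≈-0.8466)
Rounded to 4 decimal places: x = -38.3921, theta = -0.8466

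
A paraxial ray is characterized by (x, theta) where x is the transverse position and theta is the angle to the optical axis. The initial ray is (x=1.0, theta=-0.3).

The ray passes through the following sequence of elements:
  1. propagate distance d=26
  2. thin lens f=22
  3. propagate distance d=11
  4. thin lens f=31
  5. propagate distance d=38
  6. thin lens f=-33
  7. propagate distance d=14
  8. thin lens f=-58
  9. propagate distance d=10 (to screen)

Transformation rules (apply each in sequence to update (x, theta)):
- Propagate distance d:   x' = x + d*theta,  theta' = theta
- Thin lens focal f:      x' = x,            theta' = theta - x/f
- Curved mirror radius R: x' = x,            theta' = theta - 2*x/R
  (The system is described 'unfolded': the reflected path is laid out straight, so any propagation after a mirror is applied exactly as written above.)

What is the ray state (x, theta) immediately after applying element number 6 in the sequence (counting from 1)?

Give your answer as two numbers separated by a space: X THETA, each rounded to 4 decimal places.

Initial: x=1.0000 theta=-0.3000
After 1 (propagate distance d=26): x=-6.8000 theta=-0.3000
After 2 (thin lens f=22): x=-6.8000 theta=1/110 (≈0.0091)
After 3 (propagate distance d=11): x=-6.7000 theta=1/110 (≈0.0091)
After 4 (thin lens f=31): x=-6.7000 theta=384/1705 (≈0.2252)
After 5 (propagate distance d=38): x=6337/3410 (≈1.8584) theta=384/1705 (≈0.2252)
After 6 (thin lens f=-33): x=6337/3410 (≈1.8584) theta=31681/112530 (≈0.2815)
Rounded to 4 decimal places: x = 1.8584, theta = 0.2815

Answer: 1.8584 0.2815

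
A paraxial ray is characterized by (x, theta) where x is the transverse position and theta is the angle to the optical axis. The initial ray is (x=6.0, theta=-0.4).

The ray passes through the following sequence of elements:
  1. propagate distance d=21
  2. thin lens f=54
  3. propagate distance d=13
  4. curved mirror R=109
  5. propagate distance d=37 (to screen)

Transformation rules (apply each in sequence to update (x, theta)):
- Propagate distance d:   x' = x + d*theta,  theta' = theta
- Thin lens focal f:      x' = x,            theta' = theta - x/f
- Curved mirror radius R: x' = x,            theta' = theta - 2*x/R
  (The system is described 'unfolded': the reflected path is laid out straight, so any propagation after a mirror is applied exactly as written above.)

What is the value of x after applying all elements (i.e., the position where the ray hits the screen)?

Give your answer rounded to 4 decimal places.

Initial: x=6.0000 theta=-0.4000
After 1 (propagate distance d=21): x=-2.4000 theta=-0.4000
After 2 (thin lens f=54): x=-2.4000 theta=-16/45 (≈-0.3556)
After 3 (propagate distance d=13): x=-316/45 (≈-7.0222) theta=-16/45 (≈-0.3556)
After 4 (curved mirror R=109): x=-316/45 (≈-7.0222) theta=-1112/4905 (≈-0.2267)
After 5 (propagate distance d=37 (to screen)): x=-25196/1635 (≈-15.4104) theta=-1112/4905 (≈-0.2267)
Rounded to 4 decimal places: x = -15.4104

Answer: -15.4104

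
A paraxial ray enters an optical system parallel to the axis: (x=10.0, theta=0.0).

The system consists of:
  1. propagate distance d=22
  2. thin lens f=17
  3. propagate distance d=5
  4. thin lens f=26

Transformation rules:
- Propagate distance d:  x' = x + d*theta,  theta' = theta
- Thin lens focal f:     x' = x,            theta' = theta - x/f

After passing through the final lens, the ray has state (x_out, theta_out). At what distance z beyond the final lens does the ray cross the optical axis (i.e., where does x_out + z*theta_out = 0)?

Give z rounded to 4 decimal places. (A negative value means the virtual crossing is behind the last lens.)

Answer: 8.2105

Derivation:
Initial: x=10.0000 theta=0.0000
After 1 (propagate distance d=22): x=10.0000 theta=0.0000
After 2 (thin lens f=17): x=10.0000 theta=-10/17 (≈-0.5882)
After 3 (propagate distance d=5): x=120/17 (≈7.0588) theta=-10/17 (≈-0.5882)
After 4 (thin lens f=26): x=120/17 (≈7.0588) theta=-190/221 (≈-0.8597)
z_focus = -x_out/theta_out = -(120/17)/(-190/221) = 156/19 ≈ 8.2105
Rounded to 4 decimal places: z = 8.2105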